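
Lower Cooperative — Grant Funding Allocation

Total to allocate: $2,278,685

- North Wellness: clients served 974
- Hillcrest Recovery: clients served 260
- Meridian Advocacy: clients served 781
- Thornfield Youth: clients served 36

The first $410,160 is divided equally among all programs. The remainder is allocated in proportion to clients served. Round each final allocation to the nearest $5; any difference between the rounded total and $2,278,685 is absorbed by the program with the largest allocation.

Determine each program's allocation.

$410,160 shared equally gives $102,540 per program.
Remainder $1,868,525 by clients served (total 2,051): North Wellness 887,344.39 → $887,345; Hillcrest Recovery 236,868.11 → $236,870; Meridian Advocacy 711,515.37 → $711,515; Thornfield Youth 32,797.12 → $32,795.
Totals: North Wellness $102,540 + $887,345 = $989,885; Hillcrest Recovery $102,540 + $236,870 = $339,410; Meridian Advocacy $102,540 + $711,515 = $814,055; Thornfield Youth $102,540 + $32,795 = $135,335.

North Wellness: $989,885 · Hillcrest Recovery: $339,410 · Meridian Advocacy: $814,055 · Thornfield Youth: $135,335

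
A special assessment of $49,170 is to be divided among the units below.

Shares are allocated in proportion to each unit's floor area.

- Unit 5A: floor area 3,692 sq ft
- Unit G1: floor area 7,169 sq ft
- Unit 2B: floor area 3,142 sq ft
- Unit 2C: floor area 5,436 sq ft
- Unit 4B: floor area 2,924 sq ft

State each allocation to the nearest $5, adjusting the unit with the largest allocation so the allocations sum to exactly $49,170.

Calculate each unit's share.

Combined floor area = 22,363.
Raw shares: Unit 5A 3,692/22,363 × $49,170 = 8,117.68; Unit G1 7,169/22,363 × $49,170 = 15,762.63; Unit 2B 3,142/22,363 × $49,170 = 6,908.38; Unit 2C 5,436/22,363 × $49,170 = 11,952.25; Unit 4B 2,924/22,363 × $49,170 = 6,429.06.
After rounding ($5): Unit 5A $8,120; Unit G1 $15,765; Unit 2B $6,910; Unit 2C $11,950; Unit 4B $6,430. Sum = $49,175.
Difference $49,170 − $49,175 = −$5 applied to largest allocation (Unit G1): Unit G1 becomes $15,760.

Unit 5A: $8,120 · Unit G1: $15,760 · Unit 2B: $6,910 · Unit 2C: $11,950 · Unit 4B: $6,430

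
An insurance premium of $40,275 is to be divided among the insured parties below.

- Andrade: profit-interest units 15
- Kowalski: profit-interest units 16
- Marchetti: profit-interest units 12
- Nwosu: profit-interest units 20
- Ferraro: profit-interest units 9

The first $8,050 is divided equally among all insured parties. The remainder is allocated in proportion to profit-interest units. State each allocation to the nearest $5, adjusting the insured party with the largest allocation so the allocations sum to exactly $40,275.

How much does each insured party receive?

Andrade: $8,325 · Kowalski: $8,770 · Marchetti: $6,980 · Nwosu: $10,560 · Ferraro: $5,640

First tranche $8,050 split equally: $1,610 each.
Remainder $32,225 by profit-interest units (total 72): Andrade 6,713.54 → $6,715; Kowalski 7,161.11 → $7,160; Marchetti 5,370.83 → $5,370; Nwosu 8,951.39 → $8,950; Ferraro 4,028.12 → $4,030.
Totals: Andrade $1,610 + $6,715 = $8,325; Kowalski $1,610 + $7,160 = $8,770; Marchetti $1,610 + $5,370 = $6,980; Nwosu $1,610 + $8,950 = $10,560; Ferraro $1,610 + $4,030 = $5,640.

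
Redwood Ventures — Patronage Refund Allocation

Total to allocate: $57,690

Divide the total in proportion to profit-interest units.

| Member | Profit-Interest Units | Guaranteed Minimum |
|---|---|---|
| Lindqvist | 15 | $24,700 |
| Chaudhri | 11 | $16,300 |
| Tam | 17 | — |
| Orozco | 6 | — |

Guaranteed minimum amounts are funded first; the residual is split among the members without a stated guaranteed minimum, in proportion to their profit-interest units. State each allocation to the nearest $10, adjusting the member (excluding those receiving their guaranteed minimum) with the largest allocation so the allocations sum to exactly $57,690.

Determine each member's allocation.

Lindqvist: $24,700 · Chaudhri: $16,300 · Tam: $12,340 · Orozco: $4,350

Minimums first: Lindqvist $24,700; Chaudhri $16,300. Residual $16,690.
Residual split over remaining profit-interest units 23: Tam 12,336.09 → $12,340; Orozco 4,353.91 → $4,350.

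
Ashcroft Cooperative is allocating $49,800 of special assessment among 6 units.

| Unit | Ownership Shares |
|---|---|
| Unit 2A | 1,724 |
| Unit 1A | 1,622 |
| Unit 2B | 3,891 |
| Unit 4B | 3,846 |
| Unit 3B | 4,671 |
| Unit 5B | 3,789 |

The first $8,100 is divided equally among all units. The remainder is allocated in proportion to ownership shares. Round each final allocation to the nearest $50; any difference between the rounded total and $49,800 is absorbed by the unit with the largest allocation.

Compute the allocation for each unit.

$8,100 shared equally gives $1,350 per unit.
Remainder $41,700 by ownership shares (total 19,543): Unit 2A 3,678.60 → $3,700; Unit 1A 3,460.95 → $3,450; Unit 2B 8,302.45 → $8,300; Unit 4B 8,206.43 → $8,200; Unit 3B 9,966.78 → $9,950; Unit 5B 8,084.80 → $8,100.
Totals: Unit 2A $1,350 + $3,700 = $5,050; Unit 1A $1,350 + $3,450 = $4,800; Unit 2B $1,350 + $8,300 = $9,650; Unit 4B $1,350 + $8,200 = $9,550; Unit 3B $1,350 + $9,950 = $11,300; Unit 5B $1,350 + $8,100 = $9,450.

Unit 2A: $5,050 · Unit 1A: $4,800 · Unit 2B: $9,650 · Unit 4B: $9,550 · Unit 3B: $11,300 · Unit 5B: $9,450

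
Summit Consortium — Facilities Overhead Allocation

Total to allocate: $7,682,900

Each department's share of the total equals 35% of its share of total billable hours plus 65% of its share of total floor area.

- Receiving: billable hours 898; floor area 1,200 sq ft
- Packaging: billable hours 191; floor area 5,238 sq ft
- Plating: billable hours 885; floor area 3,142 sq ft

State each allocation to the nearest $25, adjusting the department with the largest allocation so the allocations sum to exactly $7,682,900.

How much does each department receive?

Totals — billable hours 1,974, floor area 9,580.
Blended shares (35% billable hours + 65% floor area): Receiving 0.2406; Packaging 0.3893; Plating 0.3701.
Proportional shares: Receiving 1,848,809.08; Packaging 2,990,660.31; Plating 2,843,430.61.
At nearest $25: Receiving $1,848,800; Packaging $2,990,650; Plating $2,843,425. Sum = $7,682,875.
Difference $7,682,900 − $7,682,875 = +$25 applied to largest allocation (Packaging): Packaging becomes $2,990,675.

Receiving: $1,848,800 | Packaging: $2,990,675 | Plating: $2,843,425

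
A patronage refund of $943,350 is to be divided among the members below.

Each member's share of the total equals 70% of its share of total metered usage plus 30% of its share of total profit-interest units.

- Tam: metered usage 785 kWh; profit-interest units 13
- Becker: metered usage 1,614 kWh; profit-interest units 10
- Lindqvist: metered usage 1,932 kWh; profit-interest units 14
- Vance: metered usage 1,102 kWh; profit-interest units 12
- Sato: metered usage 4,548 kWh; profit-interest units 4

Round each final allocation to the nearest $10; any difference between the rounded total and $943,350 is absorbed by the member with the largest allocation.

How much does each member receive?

Tam: $121,350 | Becker: $160,180 | Lindqvist: $202,580 | Vance: $136,990 | Sato: $322,250

Totals — metered usage 9,981, profit-interest units 53.
Combined weights (70% metered usage + 30% profit-interest units): Tam 0.1286; Becker 0.1698; Lindqvist 0.2147; Vance 0.1452; Sato 0.3416.
Proportional shares: Tam 121,352.08; Becker 160,179.74; Lindqvist 202,577.55; Vance 136,985.15; Sato 322,255.48.
At nearest $10: Tam $121,350; Becker $160,180; Lindqvist $202,580; Vance $136,990; Sato $322,260. Sum = $943,360.
Difference $943,350 − $943,360 = −$10 applied to largest allocation (Sato): Sato becomes $322,250.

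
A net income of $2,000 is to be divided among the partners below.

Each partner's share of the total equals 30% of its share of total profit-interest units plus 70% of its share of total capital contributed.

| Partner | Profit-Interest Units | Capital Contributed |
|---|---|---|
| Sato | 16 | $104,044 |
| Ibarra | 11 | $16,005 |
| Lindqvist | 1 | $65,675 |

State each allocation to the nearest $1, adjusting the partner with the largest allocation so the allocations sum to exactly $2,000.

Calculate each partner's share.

Sato: $1,128 · Ibarra: $356 · Lindqvist: $516

Totals — profit-interest units 28, capital contributed 185,724.
Composite weights (30% profit-interest units + 70% capital contributed): Sato 0.5636; Ibarra 0.1782; Lindqvist 0.2582.
Pro-rata amounts: Sato 1,127.15; Ibarra 356.36; Lindqvist 516.49.
At nearest $1: Sato $1,127; Ibarra $356; Lindqvist $516. Sum = $1,999.
Difference $2,000 − $1,999 = +$1 applied to largest allocation (Sato): Sato becomes $1,128.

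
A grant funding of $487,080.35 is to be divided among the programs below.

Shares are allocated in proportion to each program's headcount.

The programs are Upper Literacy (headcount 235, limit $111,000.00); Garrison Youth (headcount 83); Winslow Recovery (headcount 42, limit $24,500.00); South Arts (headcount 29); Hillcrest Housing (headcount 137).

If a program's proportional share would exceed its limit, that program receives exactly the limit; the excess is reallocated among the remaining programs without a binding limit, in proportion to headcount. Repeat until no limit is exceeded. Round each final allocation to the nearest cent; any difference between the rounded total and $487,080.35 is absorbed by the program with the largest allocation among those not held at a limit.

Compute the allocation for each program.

Upper Literacy: $111,000.00 | Garrison Youth: $117,193.45 | Winslow Recovery: $24,500.00 | South Arts: $40,947.11 | Hillcrest Housing: $193,439.79

Sum of headcount: 526.
Pro-rata shares before constraints: Upper Literacy 217,611.9434; Garrison Youth 76,858.6864; Winslow Recovery 38,892.3473; South Arts 26,854.2398; Hillcrest Housing 126,863.1330.
Cap binds for Upper Literacy ($111,000.00), Winslow Recovery ($24,500.00); balance $351,580.35 reallocated over remaining headcount 249.
Shares after redistribution: Garrison Youth 117,193.4500 → $117,193.45; South Arts 40,947.1090 → $40,947.11; Hillcrest Housing 193,439.7910 → $193,439.79.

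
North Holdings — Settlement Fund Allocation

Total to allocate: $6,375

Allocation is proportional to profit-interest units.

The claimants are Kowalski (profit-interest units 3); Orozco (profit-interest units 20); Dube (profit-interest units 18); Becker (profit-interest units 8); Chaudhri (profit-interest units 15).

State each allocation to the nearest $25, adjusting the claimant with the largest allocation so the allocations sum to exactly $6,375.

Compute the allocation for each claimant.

Profit-interest units total: 64.
Unrounded shares: Kowalski 3/64 × $6,375 = 298.83; Orozco 20/64 × $6,375 = 1,992.19; Dube 18/64 × $6,375 = 1,792.97; Becker 8/64 × $6,375 = 796.88; Chaudhri 15/64 × $6,375 = 1,494.14.
At nearest $25: Kowalski $300; Orozco $2,000; Dube $1,800; Becker $800; Chaudhri $1,500. Sum = $6,400.
Difference $6,375 − $6,400 = −$25 applied to largest allocation (Orozco): Orozco becomes $1,975.

Kowalski: $300 | Orozco: $1,975 | Dube: $1,800 | Becker: $800 | Chaudhri: $1,500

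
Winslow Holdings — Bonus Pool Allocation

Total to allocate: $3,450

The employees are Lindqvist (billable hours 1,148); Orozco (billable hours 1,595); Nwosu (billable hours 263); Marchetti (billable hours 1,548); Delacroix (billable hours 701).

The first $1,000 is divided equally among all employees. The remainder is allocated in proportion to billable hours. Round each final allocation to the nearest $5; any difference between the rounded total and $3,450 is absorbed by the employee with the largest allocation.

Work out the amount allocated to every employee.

Equal tier: $1,000 ÷ 5 = $200 apiece.
Remainder $2,450 by billable hours (total 5,255): Lindqvist 535.22 → $535; Orozco 743.63 → $745; Nwosu 122.62 → $125; Marchetti 721.71 → $720; Delacroix 326.82 → $325.
Totals: Lindqvist $200 + $535 = $735; Orozco $200 + $745 = $945; Nwosu $200 + $125 = $325; Marchetti $200 + $720 = $920; Delacroix $200 + $325 = $525.

Lindqvist: $735 · Orozco: $945 · Nwosu: $325 · Marchetti: $920 · Delacroix: $525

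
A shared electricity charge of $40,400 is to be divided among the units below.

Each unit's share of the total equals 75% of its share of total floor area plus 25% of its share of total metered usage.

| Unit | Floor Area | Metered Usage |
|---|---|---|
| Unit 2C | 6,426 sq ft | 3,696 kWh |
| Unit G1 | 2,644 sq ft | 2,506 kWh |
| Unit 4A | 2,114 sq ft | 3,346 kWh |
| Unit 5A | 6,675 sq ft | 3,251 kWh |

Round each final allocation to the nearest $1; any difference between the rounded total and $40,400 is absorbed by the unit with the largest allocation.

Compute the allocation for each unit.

Unit 2C: $13,819 | Unit G1: $6,463 | Unit 4A: $6,227 | Unit 5A: $13,891

Totals — floor area 17,859, metered usage 12,799.
Blended shares (75% floor area + 25% metered usage): Unit 2C 0.3421; Unit G1 0.1600; Unit 4A 0.1541; Unit 5A 0.3438.
Unrounded shares: Unit 2C 13,819.11; Unit G1 6,463.42; Unit 4A 6,227.07; Unit 5A 13,890.40.
After rounding ($1): Unit 2C $13,819; Unit G1 $6,463; Unit 4A $6,227; Unit 5A $13,890. Sum = $40,399.
Difference $40,400 − $40,399 = +$1 applied to largest allocation (Unit 5A): Unit 5A becomes $13,891.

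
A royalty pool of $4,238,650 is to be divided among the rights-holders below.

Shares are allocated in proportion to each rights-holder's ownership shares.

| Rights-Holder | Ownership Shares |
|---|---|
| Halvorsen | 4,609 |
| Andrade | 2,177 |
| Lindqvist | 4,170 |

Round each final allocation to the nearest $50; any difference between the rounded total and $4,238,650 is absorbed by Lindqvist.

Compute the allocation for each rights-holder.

Total ownership shares = 10,956.
Proportional shares: Halvorsen 4,609/10,956 × $4,238,650 = 1,783,126.86; Andrade 2,177/10,956 × $4,238,650 = 842,236.31; Lindqvist 4,170/10,956 × $4,238,650 = 1,613,286.83.
After rounding ($50): Halvorsen $1,783,150; Andrade $842,250; Lindqvist $1,613,300. Sum = $4,238,700.
Difference $4,238,650 − $4,238,700 = −$50 applied to Lindqvist: Lindqvist becomes $1,613,250.

Halvorsen: $1,783,150; Andrade: $842,250; Lindqvist: $1,613,250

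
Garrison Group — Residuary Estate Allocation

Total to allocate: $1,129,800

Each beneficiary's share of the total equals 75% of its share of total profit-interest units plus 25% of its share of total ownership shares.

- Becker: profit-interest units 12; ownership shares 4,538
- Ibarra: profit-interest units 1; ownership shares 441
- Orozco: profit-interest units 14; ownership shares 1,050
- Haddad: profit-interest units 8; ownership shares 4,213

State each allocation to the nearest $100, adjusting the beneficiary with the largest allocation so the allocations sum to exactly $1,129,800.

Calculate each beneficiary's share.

Profit-interest units total 35; ownership shares total 10,242.
Composite weights (75% profit-interest units + 25% ownership shares): Becker 0.3679; Ibarra 0.0322; Orozco 0.3256; Haddad 0.2743.
Pro-rata amounts: Becker 415,667.25; Ibarra 36,371.73; Orozco 367,896.50; Haddad 309,864.52.
At nearest $100: Becker $415,700; Ibarra $36,400; Orozco $367,900; Haddad $309,900. Sum = $1,129,900.
Difference $1,129,800 − $1,129,900 = −$100 applied to largest allocation (Becker): Becker becomes $415,600.

Becker: $415,600 · Ibarra: $36,400 · Orozco: $367,900 · Haddad: $309,900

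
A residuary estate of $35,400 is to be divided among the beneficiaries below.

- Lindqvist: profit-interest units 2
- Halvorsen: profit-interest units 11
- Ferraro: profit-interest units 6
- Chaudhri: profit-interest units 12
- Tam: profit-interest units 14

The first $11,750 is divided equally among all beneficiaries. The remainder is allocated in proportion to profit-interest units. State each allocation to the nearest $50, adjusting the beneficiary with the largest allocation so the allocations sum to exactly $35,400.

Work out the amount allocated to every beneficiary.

Lindqvist: $3,400; Halvorsen: $8,150; Ferraro: $5,500; Chaudhri: $8,650; Tam: $9,700

Equal tier: $11,750 ÷ 5 = $2,350 apiece.
Remainder $23,650 by profit-interest units (total 45): Lindqvist 1,051.11 → $1,050; Halvorsen 5,781.11 → $5,800; Ferraro 3,153.33 → $3,150; Chaudhri 6,306.67 → $6,300; Tam 7,357.78 → $7,350.
Totals: Lindqvist $2,350 + $1,050 = $3,400; Halvorsen $2,350 + $5,800 = $8,150; Ferraro $2,350 + $3,150 = $5,500; Chaudhri $2,350 + $6,300 = $8,650; Tam $2,350 + $7,350 = $9,700.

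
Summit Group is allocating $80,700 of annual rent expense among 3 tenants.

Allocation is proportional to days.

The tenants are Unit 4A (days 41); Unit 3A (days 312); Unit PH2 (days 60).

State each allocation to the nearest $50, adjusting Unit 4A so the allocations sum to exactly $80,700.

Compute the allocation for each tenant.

Total days = 413.
Pro-rata amounts: Unit 4A 41/413 × $80,700 = 8,011.38; Unit 3A 312/413 × $80,700 = 60,964.65; Unit PH2 60/413 × $80,700 = 11,723.97.
Rounded to nearest $50: Unit 4A $8,000; Unit 3A $60,950; Unit PH2 $11,700. Sum = $80,650.
Difference $80,700 − $80,650 = +$50 applied to Unit 4A: Unit 4A becomes $8,050.

Unit 4A: $8,050; Unit 3A: $60,950; Unit PH2: $11,700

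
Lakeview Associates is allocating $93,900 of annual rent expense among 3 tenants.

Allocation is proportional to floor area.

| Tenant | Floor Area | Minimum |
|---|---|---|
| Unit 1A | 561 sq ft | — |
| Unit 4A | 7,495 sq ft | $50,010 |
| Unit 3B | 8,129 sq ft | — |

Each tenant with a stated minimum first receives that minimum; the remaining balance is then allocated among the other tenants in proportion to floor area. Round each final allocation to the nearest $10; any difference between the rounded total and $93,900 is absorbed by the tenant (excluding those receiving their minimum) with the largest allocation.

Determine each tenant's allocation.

Unit 1A: $2,830 · Unit 4A: $50,010 · Unit 3B: $41,060

Guaranteed amounts: Unit 4A $50,010. Remaining pool $43,890.
Remaining pool split over remaining floor area 8,690: Unit 1A 2,833.41 → $2,830; Unit 3B 41,056.59 → $41,060.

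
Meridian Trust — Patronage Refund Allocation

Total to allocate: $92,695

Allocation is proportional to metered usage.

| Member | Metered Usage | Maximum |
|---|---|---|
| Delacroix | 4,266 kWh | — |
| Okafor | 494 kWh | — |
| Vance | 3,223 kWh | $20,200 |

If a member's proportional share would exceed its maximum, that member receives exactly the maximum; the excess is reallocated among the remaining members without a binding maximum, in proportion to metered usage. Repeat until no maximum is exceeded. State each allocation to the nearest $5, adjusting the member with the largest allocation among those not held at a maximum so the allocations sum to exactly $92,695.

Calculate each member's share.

Delacroix: $64,970 · Okafor: $7,525 · Vance: $20,200

Metered usage total: 7,983.
Pro-rata shares before constraints: Delacroix 49,534.87; Okafor 5,736.11; Vance 37,424.02.
Capped: Vance ($20,200); residual $72,495 reallocated over remaining metered usage 4,760.
Shares after redistribution: Delacroix 64,971.36 → $64,970; Okafor 7,523.64 → $7,525.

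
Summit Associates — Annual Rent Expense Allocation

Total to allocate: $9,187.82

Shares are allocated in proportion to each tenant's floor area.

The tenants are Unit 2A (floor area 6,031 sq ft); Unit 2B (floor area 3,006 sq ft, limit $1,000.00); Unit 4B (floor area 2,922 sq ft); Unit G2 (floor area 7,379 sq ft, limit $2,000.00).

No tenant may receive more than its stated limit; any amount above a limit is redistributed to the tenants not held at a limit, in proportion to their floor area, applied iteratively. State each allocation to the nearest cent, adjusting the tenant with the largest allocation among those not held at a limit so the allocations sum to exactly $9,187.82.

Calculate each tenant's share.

Total floor area = 19,338.
Proportional shares (ignoring caps): Unit 2A 2,865.4330; Unit 2B 1,428.2029; Unit 4B 1,388.2930; Unit G2 3,505.8912.
Capped: Unit 2B ($1,000.00), Unit G2 ($2,000.00); balance $6,187.82 reallocated over remaining floor area 8,953.
Shares after redistribution: Unit 2A 4,168.2947 → $4,168.29; Unit 4B 2,019.5253 → $2,019.53.

Unit 2A: $4,168.29 | Unit 2B: $1,000.00 | Unit 4B: $2,019.53 | Unit G2: $2,000.00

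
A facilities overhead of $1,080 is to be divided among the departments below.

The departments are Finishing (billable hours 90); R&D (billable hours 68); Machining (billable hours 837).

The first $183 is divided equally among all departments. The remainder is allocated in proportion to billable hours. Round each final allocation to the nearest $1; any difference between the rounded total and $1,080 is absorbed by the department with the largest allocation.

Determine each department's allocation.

First tranche $183 split equally: $61 each.
Remainder $897 by billable hours (total 995): Finishing 81.14 → $81; R&D 61.30 → $61; Machining 754.56 → $755.
Totals: Finishing $61 + $81 = $142; R&D $61 + $61 = $122; Machining $61 + $755 = $816.

Finishing: $142 | R&D: $122 | Machining: $816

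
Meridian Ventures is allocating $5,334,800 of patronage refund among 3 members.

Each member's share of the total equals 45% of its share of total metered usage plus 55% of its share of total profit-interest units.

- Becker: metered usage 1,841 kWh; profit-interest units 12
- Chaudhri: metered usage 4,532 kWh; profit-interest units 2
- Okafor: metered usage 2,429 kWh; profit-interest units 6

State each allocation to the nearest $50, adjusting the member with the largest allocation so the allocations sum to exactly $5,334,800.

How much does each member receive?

Becker: $2,262,600; Chaudhri: $1,529,450; Okafor: $1,542,750

Metered usage total 8,802; profit-interest units total 20.
Composite weights (45% metered usage + 55% profit-interest units): Becker 0.4241; Chaudhri 0.2867; Okafor 0.2892.
Proportional shares: Becker 2,262,598.87; Chaudhri 1,529,472.98; Okafor 1,542,728.16.
At nearest $50: Becker $2,262,600; Chaudhri $1,529,450; Okafor $1,542,750. Sum = $5,334,800.
Rounded total matches; no reconciliation needed.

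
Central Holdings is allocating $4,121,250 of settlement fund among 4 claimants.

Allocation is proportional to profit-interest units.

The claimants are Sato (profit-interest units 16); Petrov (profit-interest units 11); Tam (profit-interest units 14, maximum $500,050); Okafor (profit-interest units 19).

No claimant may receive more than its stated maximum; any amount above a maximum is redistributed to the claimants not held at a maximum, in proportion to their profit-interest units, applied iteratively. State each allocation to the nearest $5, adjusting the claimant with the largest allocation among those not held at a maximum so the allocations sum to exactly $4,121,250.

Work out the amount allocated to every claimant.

Total profit-interest units = 60.
Proportional shares (ignoring caps): Sato 1,099,000.00; Petrov 755,562.50; Tam 961,625.00; Okafor 1,305,062.50.
Capped: Tam ($500,050); balance $3,621,200 reallocated over remaining profit-interest units 46.
Redistributed shares: Sato 1,259,547.83 → $1,259,550; Petrov 865,939.13 → $865,940; Okafor 1,495,713.04 → $1,495,715.
Rounding difference −$5 applied to Okafor → $1,495,710.

Sato: $1,259,550 · Petrov: $865,940 · Tam: $500,050 · Okafor: $1,495,710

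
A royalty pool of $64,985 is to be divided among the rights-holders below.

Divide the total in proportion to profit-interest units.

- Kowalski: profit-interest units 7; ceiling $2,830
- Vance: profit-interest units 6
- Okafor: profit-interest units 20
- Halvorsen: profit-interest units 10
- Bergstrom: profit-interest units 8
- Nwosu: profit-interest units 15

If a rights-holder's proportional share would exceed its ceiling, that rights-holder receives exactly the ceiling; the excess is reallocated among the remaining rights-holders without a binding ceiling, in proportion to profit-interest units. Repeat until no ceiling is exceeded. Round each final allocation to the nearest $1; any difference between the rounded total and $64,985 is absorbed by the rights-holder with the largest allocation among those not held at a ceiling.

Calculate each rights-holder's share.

Kowalski: $2,830 | Vance: $6,321 | Okafor: $21,069 | Halvorsen: $10,535 | Bergstrom: $8,428 | Nwosu: $15,802

Profit-interest units total: 66.
Pro-rata shares before constraints: Kowalski 6,892.35; Vance 5,907.73; Okafor 19,692.42; Halvorsen 9,846.21; Bergstrom 7,876.97; Nwosu 14,769.32.
Cap binds for Kowalski ($2,830); balance $62,155 reallocated over remaining profit-interest units 59.
Remaining shares: Vance 6,320.85 → $6,321; Okafor 21,069.49 → $21,069; Halvorsen 10,534.75 → $10,535; Bergstrom 8,427.80 → $8,428; Nwosu 15,802.12 → $15,802.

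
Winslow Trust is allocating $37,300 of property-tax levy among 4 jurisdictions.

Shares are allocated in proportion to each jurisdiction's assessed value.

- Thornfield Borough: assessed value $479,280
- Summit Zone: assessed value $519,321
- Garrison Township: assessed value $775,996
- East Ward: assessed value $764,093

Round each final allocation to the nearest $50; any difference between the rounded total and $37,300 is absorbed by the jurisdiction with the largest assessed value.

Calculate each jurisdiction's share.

Total assessed value = 479,280 + 519,321 + 775,996 + 764,093 = 2,538,690.
Raw shares: Thornfield Borough 7,041.88; Summit Zone 7,630.18; Garrison Township 11,401.41; East Ward 11,226.53.
At nearest $50: Thornfield Borough $7,050; Summit Zone $7,650; Garrison Township $11,400; East Ward $11,250. Sum = $37,350.
Difference $37,300 − $37,350 = −$50 applied to largest assessed value (Garrison Township): Garrison Township becomes $11,350.

Thornfield Borough: $7,050 | Summit Zone: $7,650 | Garrison Township: $11,350 | East Ward: $11,250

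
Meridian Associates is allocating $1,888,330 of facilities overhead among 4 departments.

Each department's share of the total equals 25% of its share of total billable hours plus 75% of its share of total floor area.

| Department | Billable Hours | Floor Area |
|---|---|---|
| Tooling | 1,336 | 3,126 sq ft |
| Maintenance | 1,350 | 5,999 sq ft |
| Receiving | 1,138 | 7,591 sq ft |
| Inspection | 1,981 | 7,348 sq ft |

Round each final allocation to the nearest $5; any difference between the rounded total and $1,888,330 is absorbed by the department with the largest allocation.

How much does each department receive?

Billable hours total 5,805; floor area total 24,064.
Blended shares (25% billable hours + 75% floor area): Tooling 0.1550; Maintenance 0.2451; Receiving 0.2856; Inspection 0.3143.
Unrounded shares: Tooling 292,623.74; Maintenance 462,848.00; Receiving 539,301.99; Inspection 593,556.28.
At nearest $5: Tooling $292,625; Maintenance $462,850; Receiving $539,300; Inspection $593,555. Sum = $1,888,330.
No rounding difference to absorb.

Tooling: $292,625 · Maintenance: $462,850 · Receiving: $539,300 · Inspection: $593,555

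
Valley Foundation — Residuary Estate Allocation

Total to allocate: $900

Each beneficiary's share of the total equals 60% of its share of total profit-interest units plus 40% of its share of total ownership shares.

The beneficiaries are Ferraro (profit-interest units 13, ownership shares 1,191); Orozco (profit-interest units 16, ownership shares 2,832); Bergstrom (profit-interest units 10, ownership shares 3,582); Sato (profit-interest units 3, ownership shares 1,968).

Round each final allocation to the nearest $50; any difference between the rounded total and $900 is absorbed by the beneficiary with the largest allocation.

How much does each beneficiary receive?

Ferraro: $200; Orozco: $350; Bergstrom: $250; Sato: $100

Totals — profit-interest units 42, ownership shares 9,573.
Combined weights (60% profit-interest units + 40% ownership shares): Ferraro 0.2355; Orozco 0.3469; Bergstrom 0.2925; Sato 0.1251.
Unrounded shares: Ferraro 211.93; Orozco 312.21; Bergstrom 263.28; Sato 112.58.
At nearest $50: Ferraro $200; Orozco $300; Bergstrom $250; Sato $100. Sum = $850.
Difference $900 − $850 = +$50 applied to largest allocation (Orozco): Orozco becomes $350.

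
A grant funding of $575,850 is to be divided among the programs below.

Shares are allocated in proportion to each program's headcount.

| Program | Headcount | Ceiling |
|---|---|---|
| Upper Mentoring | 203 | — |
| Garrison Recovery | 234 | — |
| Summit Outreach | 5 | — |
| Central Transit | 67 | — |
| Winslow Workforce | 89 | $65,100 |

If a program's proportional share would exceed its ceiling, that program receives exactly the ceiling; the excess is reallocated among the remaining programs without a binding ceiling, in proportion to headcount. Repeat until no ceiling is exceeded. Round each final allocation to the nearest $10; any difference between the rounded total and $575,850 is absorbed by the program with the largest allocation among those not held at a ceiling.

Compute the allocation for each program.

Upper Mentoring: $203,700 · Garrison Recovery: $234,800 · Summit Outreach: $5,020 · Central Transit: $67,230 · Winslow Workforce: $65,100

Total headcount = 598.
Proportional shares (ignoring caps): Upper Mentoring 195,480.85; Garrison Recovery 225,332.61; Summit Outreach 4,814.80; Central Transit 64,518.31; Winslow Workforce 85,703.43.
Cap binds for Winslow Workforce ($65,100); residual $510,750 reallocated over remaining headcount 509.
Redistributed shares: Upper Mentoring 203,697.94 → $203,700; Garrison Recovery 234,804.52 → $234,800; Summit Outreach 5,017.19 → $5,020; Central Transit 67,230.35 → $67,230.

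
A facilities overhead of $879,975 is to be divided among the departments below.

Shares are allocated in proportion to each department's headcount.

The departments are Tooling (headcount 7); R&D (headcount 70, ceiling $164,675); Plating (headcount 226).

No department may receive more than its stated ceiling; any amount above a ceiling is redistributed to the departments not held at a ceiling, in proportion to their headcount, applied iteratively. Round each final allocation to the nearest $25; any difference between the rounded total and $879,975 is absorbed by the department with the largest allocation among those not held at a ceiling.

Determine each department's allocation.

Total headcount = 303.
Pro-rata shares before constraints: Tooling 20,329.46; R&D 203,294.55; Plating 656,350.99.
Cap binds for R&D ($164,675); balance $715,300 reallocated over remaining headcount 233.
Shares after redistribution: Tooling 21,489.70 → $21,500; Plating 693,810.30 → $693,800.

Tooling: $21,500 | R&D: $164,675 | Plating: $693,800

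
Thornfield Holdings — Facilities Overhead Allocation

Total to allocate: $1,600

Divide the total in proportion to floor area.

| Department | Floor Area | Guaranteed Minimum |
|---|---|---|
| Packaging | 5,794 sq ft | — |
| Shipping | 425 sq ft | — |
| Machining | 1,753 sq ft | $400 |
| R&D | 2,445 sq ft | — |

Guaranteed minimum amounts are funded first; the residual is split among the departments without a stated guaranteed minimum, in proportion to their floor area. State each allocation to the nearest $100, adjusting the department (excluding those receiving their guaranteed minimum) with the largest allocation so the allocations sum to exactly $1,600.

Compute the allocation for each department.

Fund the minimums — Machining $400. Remaining pool $1,200.
Remaining pool split over remaining floor area 8,664: Packaging 802.49 → $800; Shipping 58.86 → $100; R&D 338.64 → $300.

Packaging: $800; Shipping: $100; Machining: $400; R&D: $300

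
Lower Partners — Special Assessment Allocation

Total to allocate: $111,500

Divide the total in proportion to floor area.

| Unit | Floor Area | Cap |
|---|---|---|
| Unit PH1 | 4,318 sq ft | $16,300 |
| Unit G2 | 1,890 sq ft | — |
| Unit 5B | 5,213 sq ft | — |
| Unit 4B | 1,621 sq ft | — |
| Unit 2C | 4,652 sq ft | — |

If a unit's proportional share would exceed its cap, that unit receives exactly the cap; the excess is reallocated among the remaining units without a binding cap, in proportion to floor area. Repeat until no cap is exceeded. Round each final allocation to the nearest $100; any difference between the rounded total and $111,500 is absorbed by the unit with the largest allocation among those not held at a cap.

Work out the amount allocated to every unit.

Unit PH1: $16,300 · Unit G2: $13,500 · Unit 5B: $37,100 · Unit 4B: $11,500 · Unit 2C: $33,100

Total floor area = 17,694.
Proportional shares (ignoring caps): Unit PH1 27,210.18; Unit G2 11,909.97; Unit 5B 32,850.09; Unit 4B 10,214.85; Unit 2C 29,314.91.
Capped: Unit PH1 ($16,300); residual $95,200 reallocated over remaining floor area 13,376.
Redistributed shares: Unit G2 13,451.56 → $13,500; Unit 5B 37,102.09 → $37,100; Unit 4B 11,537.02 → $11,500; Unit 2C 33,109.33 → $33,100.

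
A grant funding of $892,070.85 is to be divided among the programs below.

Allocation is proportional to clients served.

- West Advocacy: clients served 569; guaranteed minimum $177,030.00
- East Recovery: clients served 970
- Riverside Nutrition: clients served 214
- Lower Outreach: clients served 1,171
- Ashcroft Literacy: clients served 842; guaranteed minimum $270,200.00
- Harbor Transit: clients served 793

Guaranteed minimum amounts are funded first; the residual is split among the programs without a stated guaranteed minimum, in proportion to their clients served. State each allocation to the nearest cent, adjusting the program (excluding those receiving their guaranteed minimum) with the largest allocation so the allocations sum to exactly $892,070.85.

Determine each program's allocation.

Fund the minimums — West Advocacy $177,030.00; Ashcroft Literacy $270,200.00. Residual $444,840.85.
Residual split over remaining clients served 3,148: East Recovery 137,069.7664 → $137,069.77; Riverside Nutrition 30,240.1340 → $30,240.13; Lower Outreach 165,472.8829 → $165,472.88; Harbor Transit 112,058.0667 → $112,058.07.

West Advocacy: $177,030.00; East Recovery: $137,069.77; Riverside Nutrition: $30,240.13; Lower Outreach: $165,472.88; Ashcroft Literacy: $270,200.00; Harbor Transit: $112,058.07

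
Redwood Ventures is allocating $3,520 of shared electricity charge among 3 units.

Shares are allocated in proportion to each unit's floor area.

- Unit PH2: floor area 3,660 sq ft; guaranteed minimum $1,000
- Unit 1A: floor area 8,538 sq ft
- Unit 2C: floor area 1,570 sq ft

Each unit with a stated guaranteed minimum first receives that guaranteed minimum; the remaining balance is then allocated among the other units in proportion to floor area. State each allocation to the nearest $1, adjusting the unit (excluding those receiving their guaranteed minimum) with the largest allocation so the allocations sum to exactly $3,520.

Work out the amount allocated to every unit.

Fund the minimums — Unit PH2 $1,000. Residual $2,520.
Residual split over remaining floor area 10,108: Unit 1A 2,128.59 → $2,129; Unit 2C 391.41 → $391.

Unit PH2: $1,000 · Unit 1A: $2,129 · Unit 2C: $391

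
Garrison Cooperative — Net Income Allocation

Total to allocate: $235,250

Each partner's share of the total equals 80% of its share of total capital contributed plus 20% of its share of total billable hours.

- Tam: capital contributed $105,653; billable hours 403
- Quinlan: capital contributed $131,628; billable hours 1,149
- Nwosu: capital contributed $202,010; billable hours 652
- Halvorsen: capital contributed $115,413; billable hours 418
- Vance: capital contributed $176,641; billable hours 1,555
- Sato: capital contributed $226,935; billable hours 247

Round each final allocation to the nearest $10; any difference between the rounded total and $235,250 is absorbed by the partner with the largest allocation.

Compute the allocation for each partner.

Tam: $25,040 · Quinlan: $38,070 · Nwosu: $46,610 · Halvorsen: $27,110 · Vance: $51,220 · Sato: $47,200

Capital contributed total 958,280; billable hours total 4,424.
Blended shares (80% capital contributed + 20% billable hours): Tam 0.1064; Quinlan 0.1618; Nwosu 0.1981; Halvorsen 0.1152; Vance 0.2178; Sato 0.2006.
Raw shares: Tam 25,035.54; Quinlan 38,070.70; Nwosu 46,607.59; Halvorsen 27,111.87; Vance 51,228.84; Sato 47,195.46.
After rounding ($10): Tam $25,040; Quinlan $38,070; Nwosu $46,610; Halvorsen $27,110; Vance $51,230; Sato $47,200. Sum = $235,260.
Difference $235,250 − $235,260 = −$10 applied to largest allocation (Vance): Vance becomes $51,220.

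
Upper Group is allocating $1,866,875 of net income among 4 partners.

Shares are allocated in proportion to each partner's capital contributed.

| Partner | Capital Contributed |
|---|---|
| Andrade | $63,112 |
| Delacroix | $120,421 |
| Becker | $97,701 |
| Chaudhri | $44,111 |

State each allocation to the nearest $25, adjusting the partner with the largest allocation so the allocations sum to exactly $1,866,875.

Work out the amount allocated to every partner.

Andrade: $362,150 | Delacroix: $690,975 | Becker: $560,625 | Chaudhri: $253,125

Combined capital contributed = 325,345.
Raw shares: Andrade 63,112/325,345 × $1,866,875 = 362,145.46; Delacroix 120,421/325,345 × $1,866,875 = 690,992.50; Becker 97,701/325,345 × $1,866,875 = 560,621.97; Chaudhri 44,111/325,345 × $1,866,875 = 253,115.07.
Rounded to nearest $25: Andrade $362,150; Delacroix $691,000; Becker $560,625; Chaudhri $253,125. Sum = $1,866,900.
Difference $1,866,875 − $1,866,900 = −$25 applied to largest allocation (Delacroix): Delacroix becomes $690,975.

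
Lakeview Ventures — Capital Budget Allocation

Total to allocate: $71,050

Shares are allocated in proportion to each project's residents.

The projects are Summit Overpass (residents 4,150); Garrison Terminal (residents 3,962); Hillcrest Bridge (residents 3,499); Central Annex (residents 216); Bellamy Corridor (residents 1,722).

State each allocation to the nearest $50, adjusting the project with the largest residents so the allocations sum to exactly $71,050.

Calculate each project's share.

Residents total: 13,549.
Proportional shares: Summit Overpass 4,150/13,549 × $71,050 = 21,762.31; Garrison Terminal 3,962/13,549 × $71,050 = 20,776.45; Hillcrest Bridge 3,499/13,549 × $71,050 = 18,348.51; Central Annex 216/13,549 × $71,050 = 1,132.69; Bellamy Corridor 1,722/13,549 × $71,050 = 9,030.05.
At nearest $50: Summit Overpass $21,750; Garrison Terminal $20,800; Hillcrest Bridge $18,350; Central Annex $1,150; Bellamy Corridor $9,050. Sum = $71,100.
Difference $71,050 − $71,100 = −$50 applied to largest residents (Summit Overpass): Summit Overpass becomes $21,700.

Summit Overpass: $21,700; Garrison Terminal: $20,800; Hillcrest Bridge: $18,350; Central Annex: $1,150; Bellamy Corridor: $9,050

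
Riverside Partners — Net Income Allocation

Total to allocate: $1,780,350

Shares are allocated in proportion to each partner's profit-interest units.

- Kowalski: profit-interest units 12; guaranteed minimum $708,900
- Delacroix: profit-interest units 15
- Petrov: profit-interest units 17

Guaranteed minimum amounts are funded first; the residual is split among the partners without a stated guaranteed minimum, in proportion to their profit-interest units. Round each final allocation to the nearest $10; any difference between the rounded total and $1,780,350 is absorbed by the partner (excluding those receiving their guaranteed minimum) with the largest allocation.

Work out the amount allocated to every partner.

Kowalski: $708,900 · Delacroix: $502,240 · Petrov: $569,210

Minimums first: Kowalski $708,900. Residual $1,071,450.
Residual split over remaining profit-interest units 32: Delacroix 502,242.19 → $502,240; Petrov 569,207.81 → $569,210.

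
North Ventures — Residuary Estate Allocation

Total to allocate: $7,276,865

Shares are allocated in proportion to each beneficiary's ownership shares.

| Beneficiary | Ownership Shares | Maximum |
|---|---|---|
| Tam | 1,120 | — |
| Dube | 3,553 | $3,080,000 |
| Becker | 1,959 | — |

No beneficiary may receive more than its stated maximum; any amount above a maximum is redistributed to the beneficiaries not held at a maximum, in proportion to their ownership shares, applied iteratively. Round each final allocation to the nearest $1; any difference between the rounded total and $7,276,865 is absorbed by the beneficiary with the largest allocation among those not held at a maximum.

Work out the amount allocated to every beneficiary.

Total ownership shares = 6,632.
Unconstrained shares: Tam 1,228,903.62; Dube 3,898,477.28; Becker 2,149,484.10.
Held at cap: Dube ($3,080,000); balance $4,196,865 reallocated over remaining ownership shares 3,079.
Shares after redistribution: Tam 1,526,628.39 → $1,526,628; Becker 2,670,236.61 → $2,670,237.

Tam: $1,526,628 · Dube: $3,080,000 · Becker: $2,670,237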